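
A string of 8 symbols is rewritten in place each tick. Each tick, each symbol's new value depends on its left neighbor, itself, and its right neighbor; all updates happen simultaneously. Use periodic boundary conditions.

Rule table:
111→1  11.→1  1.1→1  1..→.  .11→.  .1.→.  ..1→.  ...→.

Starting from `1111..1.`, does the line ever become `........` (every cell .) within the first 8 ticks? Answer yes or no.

tick 1: .111...1
tick 2: 1.11....
tick 3: .1.1....
tick 4: ..1.....
tick 5: ........
all cells are . at tick 5

yes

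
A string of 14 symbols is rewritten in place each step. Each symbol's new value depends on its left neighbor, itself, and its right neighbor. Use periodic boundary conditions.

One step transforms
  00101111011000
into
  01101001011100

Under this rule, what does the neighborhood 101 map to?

0

At position 3 the neighborhood is 101; the next row has 0 there.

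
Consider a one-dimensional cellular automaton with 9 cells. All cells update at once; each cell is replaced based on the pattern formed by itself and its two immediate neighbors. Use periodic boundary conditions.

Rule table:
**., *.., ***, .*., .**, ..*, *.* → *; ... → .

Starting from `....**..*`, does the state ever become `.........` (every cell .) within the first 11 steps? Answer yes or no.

no

step 1: *..******
step 2: *********
step 3: *********  (fixed point — unchanged through step 11)
step 11 is *********, still not uniform .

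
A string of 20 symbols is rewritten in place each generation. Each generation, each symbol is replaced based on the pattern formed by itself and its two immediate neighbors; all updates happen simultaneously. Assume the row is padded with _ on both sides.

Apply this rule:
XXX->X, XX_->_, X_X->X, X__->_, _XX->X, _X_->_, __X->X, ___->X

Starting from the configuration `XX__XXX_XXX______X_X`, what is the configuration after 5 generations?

XX_XXX__XXXXX_X__X__

X__XXX_XXX__XXXXX_X_
__XXX_XXX__XXXXX_X__
XXXX_XXX__XXXXX_X__X
XXX_XXX__XXXXX_X__X_
XX_XXX__XXXXX_X__X__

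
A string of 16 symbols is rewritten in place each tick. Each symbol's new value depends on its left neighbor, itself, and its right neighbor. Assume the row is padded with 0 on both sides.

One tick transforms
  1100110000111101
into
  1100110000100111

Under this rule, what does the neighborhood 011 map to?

1

At position 0 the neighborhood is 011; the next row has 1 there.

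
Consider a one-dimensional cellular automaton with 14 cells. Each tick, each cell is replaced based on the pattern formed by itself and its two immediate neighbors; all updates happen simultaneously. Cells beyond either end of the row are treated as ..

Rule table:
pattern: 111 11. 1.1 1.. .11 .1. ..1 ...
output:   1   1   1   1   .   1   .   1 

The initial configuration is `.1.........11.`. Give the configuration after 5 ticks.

.11..111111111

.111111111..11
..111111111..1
1..111111111.1
11..1111111111
.11..111111111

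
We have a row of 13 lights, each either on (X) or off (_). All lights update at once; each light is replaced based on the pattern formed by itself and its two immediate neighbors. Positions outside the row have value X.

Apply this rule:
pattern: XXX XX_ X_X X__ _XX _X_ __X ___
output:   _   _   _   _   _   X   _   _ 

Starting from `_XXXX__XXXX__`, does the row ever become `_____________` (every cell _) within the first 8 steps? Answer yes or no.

yes

_____________
all cells are _ at step 1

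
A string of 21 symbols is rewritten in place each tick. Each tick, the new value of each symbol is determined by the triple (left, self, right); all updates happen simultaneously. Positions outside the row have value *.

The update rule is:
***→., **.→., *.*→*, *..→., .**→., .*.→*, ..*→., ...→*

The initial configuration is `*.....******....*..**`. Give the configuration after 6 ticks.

......*****.......***

tick 1: ..***........**.*....
tick 2: ......******...**.**.
tick 3: .****........*...*..*
tick 4: *.....******.*.*.*...
tick 5: ..***.......******.*.
tick 6: ......*****.......***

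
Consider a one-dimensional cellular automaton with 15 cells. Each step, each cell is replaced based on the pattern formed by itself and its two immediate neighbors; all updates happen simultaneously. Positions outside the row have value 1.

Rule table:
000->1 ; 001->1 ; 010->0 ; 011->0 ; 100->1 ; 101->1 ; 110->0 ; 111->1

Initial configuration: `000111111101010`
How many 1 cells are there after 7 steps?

111011111010101
110101110101010
101010101010101
010101010101010
101010101010101  (repeats step 3; period 2)
step 7: 101010101010101
count of 1: 8

8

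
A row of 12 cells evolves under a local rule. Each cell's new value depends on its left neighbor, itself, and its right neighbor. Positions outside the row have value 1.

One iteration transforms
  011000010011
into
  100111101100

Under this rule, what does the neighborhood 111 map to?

At position 11 the neighborhood is 111; the next row has 0 there.

0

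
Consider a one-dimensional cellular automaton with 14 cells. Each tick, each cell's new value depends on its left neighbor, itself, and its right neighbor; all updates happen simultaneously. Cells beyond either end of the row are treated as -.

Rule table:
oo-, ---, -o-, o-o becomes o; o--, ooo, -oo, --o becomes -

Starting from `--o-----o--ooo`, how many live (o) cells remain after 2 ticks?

tick 1: o-o-ooo-o----o
tick 2: oooo--ooo-oo-o
count of o: 10

10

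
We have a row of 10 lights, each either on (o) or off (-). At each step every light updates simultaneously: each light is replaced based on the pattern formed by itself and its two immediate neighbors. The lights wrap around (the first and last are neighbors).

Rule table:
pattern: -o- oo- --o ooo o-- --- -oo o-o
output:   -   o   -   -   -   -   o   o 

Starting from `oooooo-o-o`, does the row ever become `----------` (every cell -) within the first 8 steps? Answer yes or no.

yes

-----oo-oo
-----ooooo
-----o---o
----------
all cells are - at step 4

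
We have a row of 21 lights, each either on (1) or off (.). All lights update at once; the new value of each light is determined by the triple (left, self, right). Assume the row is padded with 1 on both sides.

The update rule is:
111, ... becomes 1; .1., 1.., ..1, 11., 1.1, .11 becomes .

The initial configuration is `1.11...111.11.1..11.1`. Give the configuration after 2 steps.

step 1: .....1..1............
step 2: .111......1111111111.

.111......1111111111.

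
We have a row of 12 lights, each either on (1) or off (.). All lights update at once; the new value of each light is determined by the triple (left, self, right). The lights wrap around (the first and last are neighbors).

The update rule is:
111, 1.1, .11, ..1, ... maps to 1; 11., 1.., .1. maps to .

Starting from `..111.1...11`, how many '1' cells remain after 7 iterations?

7

iteration 1: .111.1..111.
iteration 2: 111.1..111..
iteration 3: 11.1..111..1
iteration 4: 1.1..111..11
iteration 5: .1..111..111
iteration 6: 1..111..111.
iteration 7: ..111..111.1
count of 1: 7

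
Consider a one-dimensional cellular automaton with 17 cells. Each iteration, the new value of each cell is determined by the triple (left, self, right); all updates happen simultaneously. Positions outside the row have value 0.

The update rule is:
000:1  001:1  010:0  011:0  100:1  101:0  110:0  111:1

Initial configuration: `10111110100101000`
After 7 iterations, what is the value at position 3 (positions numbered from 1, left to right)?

00011100011000111
11101011100111010
01000001011010001
10111110000001110
00011101111110101
11101000111100000
01000111011011111
position 3 holds 0

0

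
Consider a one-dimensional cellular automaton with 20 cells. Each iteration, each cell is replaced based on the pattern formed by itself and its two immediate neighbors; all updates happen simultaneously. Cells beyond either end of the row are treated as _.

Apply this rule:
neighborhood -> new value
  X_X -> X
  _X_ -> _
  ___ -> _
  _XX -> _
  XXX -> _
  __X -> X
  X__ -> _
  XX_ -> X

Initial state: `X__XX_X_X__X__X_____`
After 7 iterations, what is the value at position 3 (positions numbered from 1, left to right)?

iteration 1: __X_XX_X__X__X______
iteration 2: _X_X_XX__X__X_______
iteration 3: X_X_X_X_X__X________
iteration 4: _X_X_X_X__X_________
iteration 5: X_X_X_X__X__________
iteration 6: _X_X_X__X___________
iteration 7: X_X_X__X____________
position 3 holds X

X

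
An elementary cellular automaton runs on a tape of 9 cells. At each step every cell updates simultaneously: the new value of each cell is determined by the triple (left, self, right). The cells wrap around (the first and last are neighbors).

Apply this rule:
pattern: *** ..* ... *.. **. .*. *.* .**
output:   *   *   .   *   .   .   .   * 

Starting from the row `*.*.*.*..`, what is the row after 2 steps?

step 1: .......**
step 2: *.....**.

*.....**.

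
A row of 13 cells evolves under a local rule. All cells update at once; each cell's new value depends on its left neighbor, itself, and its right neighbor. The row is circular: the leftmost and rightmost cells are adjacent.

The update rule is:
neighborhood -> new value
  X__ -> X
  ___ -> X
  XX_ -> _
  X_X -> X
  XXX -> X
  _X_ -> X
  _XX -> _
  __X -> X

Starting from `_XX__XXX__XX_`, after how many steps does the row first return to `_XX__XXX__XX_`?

X__XX_X_XX__X
_XX__XXX__XX_

2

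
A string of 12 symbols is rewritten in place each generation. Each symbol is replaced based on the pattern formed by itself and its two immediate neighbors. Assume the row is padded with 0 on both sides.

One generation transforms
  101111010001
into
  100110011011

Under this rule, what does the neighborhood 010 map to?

1

At position 0 the neighborhood is 010; the next row has 1 there.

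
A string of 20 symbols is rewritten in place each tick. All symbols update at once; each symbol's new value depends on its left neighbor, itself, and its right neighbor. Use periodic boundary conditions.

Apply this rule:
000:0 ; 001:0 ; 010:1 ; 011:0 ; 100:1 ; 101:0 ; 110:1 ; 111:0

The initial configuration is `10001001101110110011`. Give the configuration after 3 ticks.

00110010011001100110

tick 1: 11001100100010011000
tick 2: 01100110110011001100
tick 3: 00110010011001100110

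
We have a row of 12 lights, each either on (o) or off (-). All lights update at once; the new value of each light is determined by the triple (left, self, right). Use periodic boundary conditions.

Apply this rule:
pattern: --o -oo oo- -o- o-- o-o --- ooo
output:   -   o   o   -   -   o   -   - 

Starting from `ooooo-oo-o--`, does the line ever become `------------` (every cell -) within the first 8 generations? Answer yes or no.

o---ooooo---
----o---o---
------------
all cells are - at generation 3

yes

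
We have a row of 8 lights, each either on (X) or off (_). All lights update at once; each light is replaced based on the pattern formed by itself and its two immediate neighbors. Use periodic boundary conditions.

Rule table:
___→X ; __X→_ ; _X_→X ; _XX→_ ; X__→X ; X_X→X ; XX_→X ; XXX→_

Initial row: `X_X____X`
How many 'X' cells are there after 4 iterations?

2

iteration 1: XXXXXX__
iteration 2: _____XX_
iteration 3: XXXX__XX
iteration 4: ___XX___
count of X: 2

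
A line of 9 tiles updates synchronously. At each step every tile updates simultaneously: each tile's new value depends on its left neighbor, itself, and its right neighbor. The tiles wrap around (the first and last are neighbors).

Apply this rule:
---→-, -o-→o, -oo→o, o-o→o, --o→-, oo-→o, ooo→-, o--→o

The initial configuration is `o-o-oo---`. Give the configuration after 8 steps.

------ooo

ooooooo--
o-----oo-
oo----ooo
-oo---o--
-ooo--oo-
-o-oo-ooo
ooooooo-o
------ooo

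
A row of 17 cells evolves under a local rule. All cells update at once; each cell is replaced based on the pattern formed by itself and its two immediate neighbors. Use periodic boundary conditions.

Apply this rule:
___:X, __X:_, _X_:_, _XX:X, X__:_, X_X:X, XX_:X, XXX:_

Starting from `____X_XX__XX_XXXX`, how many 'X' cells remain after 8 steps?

step 1: _XX__XXX__XXXX__X
step 2: XXX__X_X__X__X___
step 3: X_X___X________X_
step 4: _X__X___XXXXXX__X
step 5: X_____X_X____X___
step 6: __XXX__X__XX___X_
step 7: X_X_X_____XX_X___
step 8: _X_X__XXX_XXX__X_
count of X: 9

9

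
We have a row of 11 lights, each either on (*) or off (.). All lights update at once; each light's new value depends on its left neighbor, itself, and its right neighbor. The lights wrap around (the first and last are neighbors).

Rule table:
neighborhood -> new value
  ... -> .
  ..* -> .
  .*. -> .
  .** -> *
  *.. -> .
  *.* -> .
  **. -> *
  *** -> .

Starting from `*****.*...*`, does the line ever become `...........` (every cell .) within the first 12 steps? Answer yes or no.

....*.....*
...........
all cells are . at step 2

yes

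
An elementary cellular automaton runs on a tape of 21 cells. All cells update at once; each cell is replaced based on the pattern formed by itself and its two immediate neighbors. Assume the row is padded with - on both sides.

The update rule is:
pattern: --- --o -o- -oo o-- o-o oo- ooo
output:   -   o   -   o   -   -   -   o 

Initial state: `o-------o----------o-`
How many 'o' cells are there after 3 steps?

2

step 1: -------o----------o--
step 2: ------o----------o---
step 3: -----o----------o----
count of o: 2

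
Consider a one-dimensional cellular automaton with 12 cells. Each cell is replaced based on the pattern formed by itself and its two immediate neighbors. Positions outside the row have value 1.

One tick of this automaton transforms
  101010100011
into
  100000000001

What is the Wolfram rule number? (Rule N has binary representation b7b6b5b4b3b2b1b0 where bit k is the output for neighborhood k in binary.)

position 11: 111 → 1  (bit 7 = 1)
position 0: 110 → 1  (bit 6 = 1)
position 1: 101 → 0  (bit 5 = 0)
position 7: 100 → 0  (bit 4 = 0)
position 10: 011 → 0  (bit 3 = 0)
position 2: 010 → 0  (bit 2 = 0)
position 9: 001 → 0  (bit 1 = 0)
position 8: 000 → 0  (bit 0 = 0)
bits b7..b0 = 11000000 = 192

192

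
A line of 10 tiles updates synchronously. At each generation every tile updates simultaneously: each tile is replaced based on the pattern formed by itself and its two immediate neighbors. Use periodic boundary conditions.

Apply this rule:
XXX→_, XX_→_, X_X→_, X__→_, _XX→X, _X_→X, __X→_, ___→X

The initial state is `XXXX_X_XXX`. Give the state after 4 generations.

_____X_X__
XXXX_X_X_X
_____X_X_X
_XXX_X_X_X

_XXX_X_X_X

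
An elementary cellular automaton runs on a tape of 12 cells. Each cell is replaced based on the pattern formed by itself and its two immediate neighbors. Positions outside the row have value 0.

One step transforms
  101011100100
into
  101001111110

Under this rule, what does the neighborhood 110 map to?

At position 6 the neighborhood is 110; the next row has 1 there.

1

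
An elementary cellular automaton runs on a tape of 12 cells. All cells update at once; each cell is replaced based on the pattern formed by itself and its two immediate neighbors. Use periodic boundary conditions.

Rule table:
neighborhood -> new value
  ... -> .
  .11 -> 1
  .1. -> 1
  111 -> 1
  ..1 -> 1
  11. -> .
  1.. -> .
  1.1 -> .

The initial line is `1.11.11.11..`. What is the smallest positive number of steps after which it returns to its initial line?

12

1.1..1..1..1
..1.11.11.11
.11.1..1..1.
11..1.11.11.
1..11.1..1..
1.11..1.11.1
..1..11.1..1
.11.11..1.11
.1..1..11.1.
11.11.11..1.
1..1..1..11.
1.11.11.11..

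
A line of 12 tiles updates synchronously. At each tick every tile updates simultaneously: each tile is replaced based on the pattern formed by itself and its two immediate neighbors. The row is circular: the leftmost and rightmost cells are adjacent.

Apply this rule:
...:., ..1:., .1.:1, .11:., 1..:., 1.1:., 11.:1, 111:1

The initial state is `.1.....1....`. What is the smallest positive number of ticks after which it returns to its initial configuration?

1

.1.....1....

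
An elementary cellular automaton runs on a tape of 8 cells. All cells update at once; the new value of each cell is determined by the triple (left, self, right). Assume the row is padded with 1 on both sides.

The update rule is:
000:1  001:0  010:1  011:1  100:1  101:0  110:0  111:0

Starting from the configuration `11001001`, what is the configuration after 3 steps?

00101101

00101101
10101001
00101101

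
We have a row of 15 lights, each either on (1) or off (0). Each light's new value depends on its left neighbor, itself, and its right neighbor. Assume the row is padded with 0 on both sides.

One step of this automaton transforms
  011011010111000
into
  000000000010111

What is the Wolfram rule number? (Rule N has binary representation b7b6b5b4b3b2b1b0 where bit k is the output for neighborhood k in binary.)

145

position 10: 111 → 1  (bit 7 = 1)
position 2: 110 → 0  (bit 6 = 0)
position 3: 101 → 0  (bit 5 = 0)
position 12: 100 → 1  (bit 4 = 1)
position 1: 011 → 0  (bit 3 = 0)
position 7: 010 → 0  (bit 2 = 0)
position 0: 001 → 0  (bit 1 = 0)
position 13: 000 → 1  (bit 0 = 1)
bits b7..b0 = 10010001 = 145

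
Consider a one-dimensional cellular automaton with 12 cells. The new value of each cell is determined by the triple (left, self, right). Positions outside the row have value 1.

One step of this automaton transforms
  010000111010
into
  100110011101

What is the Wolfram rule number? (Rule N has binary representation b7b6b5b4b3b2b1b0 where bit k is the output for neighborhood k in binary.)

225

position 7: 111 → 1  (bit 7 = 1)
position 8: 110 → 1  (bit 6 = 1)
position 0: 101 → 1  (bit 5 = 1)
position 2: 100 → 0  (bit 4 = 0)
position 6: 011 → 0  (bit 3 = 0)
position 1: 010 → 0  (bit 2 = 0)
position 5: 001 → 0  (bit 1 = 0)
position 3: 000 → 1  (bit 0 = 1)
bits b7..b0 = 11100001 = 225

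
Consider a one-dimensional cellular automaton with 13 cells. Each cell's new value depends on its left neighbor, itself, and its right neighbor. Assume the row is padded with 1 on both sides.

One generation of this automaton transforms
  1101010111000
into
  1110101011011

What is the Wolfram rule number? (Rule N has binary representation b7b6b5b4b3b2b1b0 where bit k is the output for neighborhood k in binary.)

position 0: 111 → 1  (bit 7 = 1)
position 1: 110 → 1  (bit 6 = 1)
position 2: 101 → 1  (bit 5 = 1)
position 10: 100 → 0  (bit 4 = 0)
position 7: 011 → 0  (bit 3 = 0)
position 3: 010 → 0  (bit 2 = 0)
position 12: 001 → 1  (bit 1 = 1)
position 11: 000 → 1  (bit 0 = 1)
bits b7..b0 = 11100011 = 227

227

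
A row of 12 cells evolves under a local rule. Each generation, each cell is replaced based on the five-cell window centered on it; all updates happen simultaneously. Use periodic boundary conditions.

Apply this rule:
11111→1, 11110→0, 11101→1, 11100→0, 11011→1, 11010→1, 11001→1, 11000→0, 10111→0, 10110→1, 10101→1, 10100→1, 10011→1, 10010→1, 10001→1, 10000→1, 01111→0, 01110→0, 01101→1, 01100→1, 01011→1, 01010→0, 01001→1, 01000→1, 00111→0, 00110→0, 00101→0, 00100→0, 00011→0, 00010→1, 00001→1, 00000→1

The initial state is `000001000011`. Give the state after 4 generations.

100110011100

generation 1: 011110111001
generation 2: 100011000110
generation 3: 111001010011
generation 4: 100110011100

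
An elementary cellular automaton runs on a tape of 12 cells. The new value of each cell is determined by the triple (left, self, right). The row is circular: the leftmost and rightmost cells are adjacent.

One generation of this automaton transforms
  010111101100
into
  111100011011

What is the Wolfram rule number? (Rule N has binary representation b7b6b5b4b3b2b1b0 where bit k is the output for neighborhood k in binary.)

position 4: 111 → 0  (bit 7 = 0)
position 6: 110 → 0  (bit 6 = 0)
position 2: 101 → 1  (bit 5 = 1)
position 10: 100 → 1  (bit 4 = 1)
position 3: 011 → 1  (bit 3 = 1)
position 1: 010 → 1  (bit 2 = 1)
position 0: 001 → 1  (bit 1 = 1)
position 11: 000 → 1  (bit 0 = 1)
bits b7..b0 = 00111111 = 63

63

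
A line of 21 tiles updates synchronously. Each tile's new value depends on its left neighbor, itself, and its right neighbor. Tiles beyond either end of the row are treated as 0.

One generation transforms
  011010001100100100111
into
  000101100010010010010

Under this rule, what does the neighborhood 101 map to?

1

At position 3 the neighborhood is 101; the next row has 1 there.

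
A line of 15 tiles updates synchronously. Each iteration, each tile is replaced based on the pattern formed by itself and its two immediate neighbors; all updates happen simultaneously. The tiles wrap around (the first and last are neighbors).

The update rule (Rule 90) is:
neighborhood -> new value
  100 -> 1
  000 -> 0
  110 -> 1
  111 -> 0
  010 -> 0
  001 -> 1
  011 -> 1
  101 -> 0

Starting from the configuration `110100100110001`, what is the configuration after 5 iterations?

011010111011011

010011011111011
001111010001011
111001001010011
001110110001110
011010111011011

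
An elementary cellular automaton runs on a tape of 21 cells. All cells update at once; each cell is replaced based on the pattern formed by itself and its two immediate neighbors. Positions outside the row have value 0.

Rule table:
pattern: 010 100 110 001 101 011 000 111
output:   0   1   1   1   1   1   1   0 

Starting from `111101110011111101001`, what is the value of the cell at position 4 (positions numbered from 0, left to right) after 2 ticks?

0

tick 1: 100111011110000110110
tick 2: 011101110011111111111
position 4 holds 0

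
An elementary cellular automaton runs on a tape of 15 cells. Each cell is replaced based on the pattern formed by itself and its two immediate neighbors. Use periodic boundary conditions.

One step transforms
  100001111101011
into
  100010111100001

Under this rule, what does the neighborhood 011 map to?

0

At position 5 the neighborhood is 011; the next row has 0 there.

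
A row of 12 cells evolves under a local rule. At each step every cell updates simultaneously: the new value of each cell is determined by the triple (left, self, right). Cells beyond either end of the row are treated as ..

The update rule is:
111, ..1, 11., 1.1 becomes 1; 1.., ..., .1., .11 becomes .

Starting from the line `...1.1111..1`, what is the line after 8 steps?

..1.1.111.1.
.1.1.1.111..
1.1.1.1.11..
.1.1.1.1.1..
1.1.1.1.1...
.1.1.1.1....
1.1.1.1.....
.1.1.1......

.1.1.1......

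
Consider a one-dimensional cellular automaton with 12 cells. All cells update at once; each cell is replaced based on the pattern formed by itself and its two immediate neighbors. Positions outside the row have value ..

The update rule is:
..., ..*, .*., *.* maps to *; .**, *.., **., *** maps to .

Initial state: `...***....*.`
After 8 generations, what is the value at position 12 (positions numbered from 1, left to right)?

.

***....****.
....***.....
****....****
.....***....
*****....***
......***...
******....**
.......***..
position 12 holds .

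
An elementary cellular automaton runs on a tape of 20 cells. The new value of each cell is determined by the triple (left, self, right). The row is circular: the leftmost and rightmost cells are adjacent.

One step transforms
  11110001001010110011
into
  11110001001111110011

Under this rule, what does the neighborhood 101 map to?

1

At position 11 the neighborhood is 101; the next row has 1 there.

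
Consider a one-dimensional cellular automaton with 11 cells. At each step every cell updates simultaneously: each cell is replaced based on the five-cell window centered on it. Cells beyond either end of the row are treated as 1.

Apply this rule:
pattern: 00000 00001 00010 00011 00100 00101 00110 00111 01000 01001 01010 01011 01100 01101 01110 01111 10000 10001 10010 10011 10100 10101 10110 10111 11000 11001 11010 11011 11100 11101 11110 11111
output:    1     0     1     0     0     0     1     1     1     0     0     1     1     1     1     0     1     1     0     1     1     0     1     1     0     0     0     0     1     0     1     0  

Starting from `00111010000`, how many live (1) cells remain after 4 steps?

5

01110011100
01110111101
01100101001
01100001011
count of 1: 5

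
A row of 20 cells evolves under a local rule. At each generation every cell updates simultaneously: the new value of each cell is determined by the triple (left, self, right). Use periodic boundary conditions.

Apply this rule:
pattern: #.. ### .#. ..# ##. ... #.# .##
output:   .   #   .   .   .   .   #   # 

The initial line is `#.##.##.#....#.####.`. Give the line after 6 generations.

#.#.............##.#

generation 1: .##.##.#......####.#
generation 2: ##.##.#.......###.#.
generation 3: #.##.#........##.#.#
generation 4: .##.#.........#.#.##
generation 5: ##.#...........#.##.
generation 6: #.#.............##.#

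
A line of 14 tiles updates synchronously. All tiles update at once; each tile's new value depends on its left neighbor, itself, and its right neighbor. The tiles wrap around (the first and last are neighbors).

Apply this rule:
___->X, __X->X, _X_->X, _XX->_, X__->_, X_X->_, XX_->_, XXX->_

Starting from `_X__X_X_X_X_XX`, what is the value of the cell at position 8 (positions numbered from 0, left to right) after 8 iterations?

_X_XX_X_X_X___
XX____X_X_X_XX
___XXXX_X_X___
XXX_____X_X_XX
____XXXXX_X___
XXXX______X_XX
_____XXXXXX___
XXXXX_______XX
position 8 holds _

_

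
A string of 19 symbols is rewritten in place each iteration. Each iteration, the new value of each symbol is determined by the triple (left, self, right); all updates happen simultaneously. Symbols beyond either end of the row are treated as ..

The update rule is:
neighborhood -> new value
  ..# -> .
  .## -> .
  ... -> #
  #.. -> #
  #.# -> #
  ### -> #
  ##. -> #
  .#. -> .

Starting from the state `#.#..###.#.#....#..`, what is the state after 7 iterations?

.#.#..###.#.###..##
..#.#..###.#.###..#
#..#.#..###.#.###..
.#..#.#..###.#.####
..#..#.#..###.#.###
#..#..#.#..###.#.##
.#..#..#.#..###.#.#

.#..#..#.#..###.#.#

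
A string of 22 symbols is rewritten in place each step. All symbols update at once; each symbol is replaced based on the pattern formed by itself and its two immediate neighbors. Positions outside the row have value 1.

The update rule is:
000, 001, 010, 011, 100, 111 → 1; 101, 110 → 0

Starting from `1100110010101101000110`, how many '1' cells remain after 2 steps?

14

1011101110101001111100
0011001100101111111011
count of 1: 14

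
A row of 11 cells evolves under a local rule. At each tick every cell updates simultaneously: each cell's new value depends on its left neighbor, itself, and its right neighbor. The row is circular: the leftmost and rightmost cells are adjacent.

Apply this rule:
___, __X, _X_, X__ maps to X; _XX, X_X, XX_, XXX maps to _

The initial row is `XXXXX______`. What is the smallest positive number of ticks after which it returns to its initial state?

tick 1: _____XXXXXX
tick 2: XXXXX______

2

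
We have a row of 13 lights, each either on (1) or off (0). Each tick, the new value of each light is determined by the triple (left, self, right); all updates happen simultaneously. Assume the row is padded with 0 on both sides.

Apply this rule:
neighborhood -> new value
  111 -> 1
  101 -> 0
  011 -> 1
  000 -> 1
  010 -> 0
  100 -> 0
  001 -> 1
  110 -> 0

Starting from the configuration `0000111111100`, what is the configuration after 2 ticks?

1111111110010

tick 1: 1111111111001
tick 2: 1111111110010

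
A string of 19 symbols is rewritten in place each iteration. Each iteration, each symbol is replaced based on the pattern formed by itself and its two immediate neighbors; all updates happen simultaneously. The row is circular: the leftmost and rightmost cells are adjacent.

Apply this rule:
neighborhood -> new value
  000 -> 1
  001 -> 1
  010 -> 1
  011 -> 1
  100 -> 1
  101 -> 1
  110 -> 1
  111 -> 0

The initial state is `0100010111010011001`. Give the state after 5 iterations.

1111111101111111111

1111111101111111111
0000000111000000000
1111111101111111111  (repeats iteration 1; period 2)
iteration 5: 1111111101111111111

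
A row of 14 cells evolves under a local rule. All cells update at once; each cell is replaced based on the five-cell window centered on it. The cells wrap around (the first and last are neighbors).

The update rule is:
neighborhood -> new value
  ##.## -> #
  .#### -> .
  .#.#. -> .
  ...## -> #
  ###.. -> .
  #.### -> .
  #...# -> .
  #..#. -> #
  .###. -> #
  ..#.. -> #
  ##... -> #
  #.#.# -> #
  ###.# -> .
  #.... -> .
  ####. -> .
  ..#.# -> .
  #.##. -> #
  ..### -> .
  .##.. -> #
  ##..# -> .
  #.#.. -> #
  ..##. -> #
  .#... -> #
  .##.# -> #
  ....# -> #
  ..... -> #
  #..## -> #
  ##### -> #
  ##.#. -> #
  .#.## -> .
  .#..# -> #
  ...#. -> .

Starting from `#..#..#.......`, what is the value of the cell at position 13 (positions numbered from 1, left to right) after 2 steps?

step 1: ########.####.
step 2: ..####..#....#
position 13 holds .

.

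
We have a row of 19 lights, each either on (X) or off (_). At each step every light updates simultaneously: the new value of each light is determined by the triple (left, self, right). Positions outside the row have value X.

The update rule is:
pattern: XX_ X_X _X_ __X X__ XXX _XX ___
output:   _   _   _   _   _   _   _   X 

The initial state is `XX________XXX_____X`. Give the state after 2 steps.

_X________XXX______

step 1: ___XXXXXX_____XXX__
step 2: _X________XXX______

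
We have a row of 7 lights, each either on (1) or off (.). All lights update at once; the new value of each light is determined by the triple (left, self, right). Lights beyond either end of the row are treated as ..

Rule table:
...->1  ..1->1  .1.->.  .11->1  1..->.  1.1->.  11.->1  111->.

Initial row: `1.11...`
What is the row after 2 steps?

1111.11

..11.11
1111.11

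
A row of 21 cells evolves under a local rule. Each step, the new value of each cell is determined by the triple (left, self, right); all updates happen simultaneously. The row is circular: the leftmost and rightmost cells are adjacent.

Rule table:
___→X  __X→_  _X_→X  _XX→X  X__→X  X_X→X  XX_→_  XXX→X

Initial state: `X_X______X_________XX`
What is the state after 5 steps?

step 1: _XXXXXXX_XXXXXXXXX_XX
step 2: XXXXXXX_XXXXXXXXX_XX_
step 3: XXXXXX_XXXXXXXXX_XX_X
step 4: XXXXX_XXXXXXXXX_XX_XX
step 5: XXXX_XXXXXXXXX_XX_XXX

XXXX_XXXXXXXXX_XX_XXX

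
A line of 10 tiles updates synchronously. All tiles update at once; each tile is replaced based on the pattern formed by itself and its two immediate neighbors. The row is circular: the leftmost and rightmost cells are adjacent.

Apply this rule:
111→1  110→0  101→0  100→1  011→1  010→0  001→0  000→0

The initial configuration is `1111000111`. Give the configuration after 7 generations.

1110100111
1100010111
1010000111
0001000111
1000100110
0100010100
0010000010

0010000010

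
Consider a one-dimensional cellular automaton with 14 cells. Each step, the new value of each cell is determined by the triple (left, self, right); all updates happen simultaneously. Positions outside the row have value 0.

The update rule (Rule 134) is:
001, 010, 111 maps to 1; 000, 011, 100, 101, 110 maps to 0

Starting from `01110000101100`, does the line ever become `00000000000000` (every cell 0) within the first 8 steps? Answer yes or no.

step 1: 10100001100000
step 2: 10100010000000
step 3: 10100110000000
step 4: 10101000000000
step 5: 10101000000000  (fixed point — unchanged through step 8)
step 8 is 10101000000000, still not uniform 0

no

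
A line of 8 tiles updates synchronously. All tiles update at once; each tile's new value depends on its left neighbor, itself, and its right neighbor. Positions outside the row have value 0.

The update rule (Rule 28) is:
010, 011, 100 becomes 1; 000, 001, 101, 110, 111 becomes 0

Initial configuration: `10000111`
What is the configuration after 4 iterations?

10100101

11000100
10100110
10110101
10100101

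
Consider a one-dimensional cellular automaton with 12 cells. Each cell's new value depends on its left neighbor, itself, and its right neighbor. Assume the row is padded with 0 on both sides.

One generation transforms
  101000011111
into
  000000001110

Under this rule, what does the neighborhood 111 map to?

1

At position 8 the neighborhood is 111; the next row has 1 there.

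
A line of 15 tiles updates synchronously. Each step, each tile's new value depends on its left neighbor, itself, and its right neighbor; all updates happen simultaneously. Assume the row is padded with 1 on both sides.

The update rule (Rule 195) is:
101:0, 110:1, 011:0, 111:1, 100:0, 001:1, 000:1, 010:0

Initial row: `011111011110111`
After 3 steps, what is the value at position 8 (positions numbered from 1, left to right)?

0

001111001110011
010111010110101
000011000010000
position 8 holds 0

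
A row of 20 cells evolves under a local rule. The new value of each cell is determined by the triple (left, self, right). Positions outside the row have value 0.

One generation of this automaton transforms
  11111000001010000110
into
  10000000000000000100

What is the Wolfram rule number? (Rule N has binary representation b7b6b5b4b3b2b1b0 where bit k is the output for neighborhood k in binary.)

8

position 1: 111 → 0  (bit 7 = 0)
position 4: 110 → 0  (bit 6 = 0)
position 11: 101 → 0  (bit 5 = 0)
position 5: 100 → 0  (bit 4 = 0)
position 0: 011 → 1  (bit 3 = 1)
position 10: 010 → 0  (bit 2 = 0)
position 9: 001 → 0  (bit 1 = 0)
position 6: 000 → 0  (bit 0 = 0)
bits b7..b0 = 00001000 = 8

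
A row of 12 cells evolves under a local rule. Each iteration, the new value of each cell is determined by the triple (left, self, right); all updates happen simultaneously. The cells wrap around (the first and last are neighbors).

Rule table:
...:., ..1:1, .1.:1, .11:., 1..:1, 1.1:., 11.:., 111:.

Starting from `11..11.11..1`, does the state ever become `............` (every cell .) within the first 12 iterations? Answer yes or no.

..11.....11.
.1..1...1..1
.11111.11111
............
all cells are . at iteration 4

yes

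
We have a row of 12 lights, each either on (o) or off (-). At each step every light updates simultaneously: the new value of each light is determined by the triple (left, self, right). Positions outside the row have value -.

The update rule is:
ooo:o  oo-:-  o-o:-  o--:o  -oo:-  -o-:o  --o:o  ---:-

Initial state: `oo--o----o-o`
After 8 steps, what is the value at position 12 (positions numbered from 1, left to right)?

o

step 1: --oooo--oo-o
step 2: -o-oo-oo---o
step 3: oo------o-oo
step 4: --o----oo---
step 5: -ooo--o--o--
step 6: o-o-ooooooo-
step 7: o-o--ooooo-o
step 8: o-ooo-ooo--o
position 12 holds o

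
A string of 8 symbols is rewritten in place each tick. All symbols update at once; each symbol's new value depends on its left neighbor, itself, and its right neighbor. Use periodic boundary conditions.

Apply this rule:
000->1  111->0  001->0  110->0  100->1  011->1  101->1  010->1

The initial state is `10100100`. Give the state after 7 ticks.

11110110
10001101
01101011
11011110
10110001
01101101
11011011

11011011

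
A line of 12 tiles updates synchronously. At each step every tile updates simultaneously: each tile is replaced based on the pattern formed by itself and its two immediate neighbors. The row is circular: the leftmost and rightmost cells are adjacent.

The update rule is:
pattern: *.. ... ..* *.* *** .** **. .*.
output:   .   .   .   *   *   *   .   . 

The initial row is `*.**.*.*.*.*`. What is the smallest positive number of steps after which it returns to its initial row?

12

.**.*.*.*.**
**.*.*.*.**.
*.*.*.*.**.*
.*.*.*.**.**
*.*.*.**.**.
.*.*.**.**.*
*.*.**.**.*.
.*.**.**.*.*
*.**.**.*.*.
.**.**.*.*.*
**.**.*.*.*.
*.**.*.*.*.*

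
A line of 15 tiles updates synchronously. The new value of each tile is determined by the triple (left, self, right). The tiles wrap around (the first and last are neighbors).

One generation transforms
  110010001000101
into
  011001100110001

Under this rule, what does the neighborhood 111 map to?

At position 0 the neighborhood is 111; the next row has 0 there.

0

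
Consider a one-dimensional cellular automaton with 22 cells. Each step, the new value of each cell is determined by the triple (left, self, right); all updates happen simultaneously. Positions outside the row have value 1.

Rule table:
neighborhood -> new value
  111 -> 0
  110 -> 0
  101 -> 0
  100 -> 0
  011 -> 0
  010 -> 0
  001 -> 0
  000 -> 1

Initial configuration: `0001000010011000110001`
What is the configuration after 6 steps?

0100011000000010000100
0001000011111000110000
0100011000000010000110
0001000011111000110000  (repeats step 2; period 2)
step 6: 0001000011111000110000

0001000011111000110000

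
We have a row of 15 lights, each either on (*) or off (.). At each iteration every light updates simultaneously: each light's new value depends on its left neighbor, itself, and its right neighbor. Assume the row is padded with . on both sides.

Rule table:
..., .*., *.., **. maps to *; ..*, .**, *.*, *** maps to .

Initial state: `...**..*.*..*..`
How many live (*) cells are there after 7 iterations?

9

**..**.*.**.***
.**..*.*..*...*
..**.*.**.***.*
*..*.*..*...*.*
**.*.**.***.*.*
.*.*..*...*.*.*
.*.**.***.*.*.*
count of *: 9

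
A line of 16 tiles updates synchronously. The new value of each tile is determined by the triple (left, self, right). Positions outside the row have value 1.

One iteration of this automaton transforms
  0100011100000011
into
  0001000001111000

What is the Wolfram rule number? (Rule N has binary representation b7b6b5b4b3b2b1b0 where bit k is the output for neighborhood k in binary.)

1

position 6: 111 → 0  (bit 7 = 0)
position 7: 110 → 0  (bit 6 = 0)
position 0: 101 → 0  (bit 5 = 0)
position 2: 100 → 0  (bit 4 = 0)
position 5: 011 → 0  (bit 3 = 0)
position 1: 010 → 0  (bit 2 = 0)
position 4: 001 → 0  (bit 1 = 0)
position 3: 000 → 1  (bit 0 = 1)
bits b7..b0 = 00000001 = 1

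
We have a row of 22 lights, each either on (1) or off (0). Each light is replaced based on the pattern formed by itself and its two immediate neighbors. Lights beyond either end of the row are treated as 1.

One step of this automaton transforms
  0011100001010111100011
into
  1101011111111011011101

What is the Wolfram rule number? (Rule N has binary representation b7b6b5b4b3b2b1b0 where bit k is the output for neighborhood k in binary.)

position 3: 111 → 1  (bit 7 = 1)
position 4: 110 → 0  (bit 6 = 0)
position 10: 101 → 1  (bit 5 = 1)
position 0: 100 → 1  (bit 4 = 1)
position 2: 011 → 0  (bit 3 = 0)
position 9: 010 → 1  (bit 2 = 1)
position 1: 001 → 1  (bit 1 = 1)
position 6: 000 → 1  (bit 0 = 1)
bits b7..b0 = 10110111 = 183

183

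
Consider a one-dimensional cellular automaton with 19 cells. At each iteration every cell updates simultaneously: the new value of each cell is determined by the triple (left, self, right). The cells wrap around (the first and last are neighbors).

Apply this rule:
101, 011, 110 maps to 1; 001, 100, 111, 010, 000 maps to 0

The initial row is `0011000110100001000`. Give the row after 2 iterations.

0011000101000000000

0011000111000000000
0011000101000000000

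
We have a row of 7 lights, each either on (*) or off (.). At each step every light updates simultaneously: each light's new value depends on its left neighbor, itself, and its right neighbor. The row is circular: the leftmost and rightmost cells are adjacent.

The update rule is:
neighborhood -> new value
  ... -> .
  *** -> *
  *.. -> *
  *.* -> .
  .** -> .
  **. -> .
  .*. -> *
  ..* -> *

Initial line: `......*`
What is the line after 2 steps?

step 1: *....**
step 2: .*..*.*

.*..*.*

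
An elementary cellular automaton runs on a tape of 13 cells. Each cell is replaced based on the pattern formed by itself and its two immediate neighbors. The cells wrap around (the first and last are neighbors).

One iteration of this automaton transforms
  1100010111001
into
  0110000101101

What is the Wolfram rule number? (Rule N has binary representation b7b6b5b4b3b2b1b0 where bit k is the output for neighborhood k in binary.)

position 0: 111 → 0  (bit 7 = 0)
position 1: 110 → 1  (bit 6 = 1)
position 6: 101 → 0  (bit 5 = 0)
position 2: 100 → 1  (bit 4 = 1)
position 7: 011 → 1  (bit 3 = 1)
position 5: 010 → 0  (bit 2 = 0)
position 4: 001 → 0  (bit 1 = 0)
position 3: 000 → 0  (bit 0 = 0)
bits b7..b0 = 01011000 = 88

88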